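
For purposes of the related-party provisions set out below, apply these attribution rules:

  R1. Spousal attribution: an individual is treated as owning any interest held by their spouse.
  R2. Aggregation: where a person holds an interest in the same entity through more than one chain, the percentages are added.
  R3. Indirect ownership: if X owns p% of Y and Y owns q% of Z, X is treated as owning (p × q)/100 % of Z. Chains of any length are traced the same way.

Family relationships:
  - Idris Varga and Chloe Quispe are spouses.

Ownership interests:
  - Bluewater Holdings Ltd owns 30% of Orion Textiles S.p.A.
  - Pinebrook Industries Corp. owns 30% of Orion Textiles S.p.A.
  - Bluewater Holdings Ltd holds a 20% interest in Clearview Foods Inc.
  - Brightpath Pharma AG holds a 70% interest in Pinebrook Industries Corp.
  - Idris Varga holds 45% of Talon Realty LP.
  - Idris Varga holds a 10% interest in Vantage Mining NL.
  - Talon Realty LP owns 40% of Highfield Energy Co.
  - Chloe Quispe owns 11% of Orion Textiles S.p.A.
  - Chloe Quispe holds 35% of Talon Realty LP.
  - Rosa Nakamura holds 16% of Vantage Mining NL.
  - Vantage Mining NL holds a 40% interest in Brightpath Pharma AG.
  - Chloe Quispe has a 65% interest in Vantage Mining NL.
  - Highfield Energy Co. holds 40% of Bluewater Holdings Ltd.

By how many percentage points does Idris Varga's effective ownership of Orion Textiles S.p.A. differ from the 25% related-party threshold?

3.86

By spousal attribution (R1), Idris Varga is treated as also owning Chloe Quispe's interest in Vantage Mining NL, giving 10% + 65% = 75%.
By spousal attribution (R1), Idris Varga is treated as also owning Chloe Quispe's interest in Talon Realty LP, giving 45% + 35% = 80%.
By spousal attribution (R1), Idris Varga is treated as owning Chloe Quispe's 11% interest in Orion Textiles S.p.A.
Chain via Vantage Mining NL → Brightpath Pharma AG → Pinebrook Industries Corp. (R3): 75% × 40% × 70% × 30% = 6.3% of Orion Textiles S.p.A.
Chain via Talon Realty LP → Highfield Energy Co. → Bluewater Holdings Ltd (R3): 80% × 40% × 40% × 30% = 3.84% of Orion Textiles S.p.A.
Direct interest in Orion Textiles S.p.A: 11%.
Aggregating (R2): 6.3% + 3.84% + 11% = 21.14%.
21.14% falls short of the 25% threshold by 3.86 percentage points.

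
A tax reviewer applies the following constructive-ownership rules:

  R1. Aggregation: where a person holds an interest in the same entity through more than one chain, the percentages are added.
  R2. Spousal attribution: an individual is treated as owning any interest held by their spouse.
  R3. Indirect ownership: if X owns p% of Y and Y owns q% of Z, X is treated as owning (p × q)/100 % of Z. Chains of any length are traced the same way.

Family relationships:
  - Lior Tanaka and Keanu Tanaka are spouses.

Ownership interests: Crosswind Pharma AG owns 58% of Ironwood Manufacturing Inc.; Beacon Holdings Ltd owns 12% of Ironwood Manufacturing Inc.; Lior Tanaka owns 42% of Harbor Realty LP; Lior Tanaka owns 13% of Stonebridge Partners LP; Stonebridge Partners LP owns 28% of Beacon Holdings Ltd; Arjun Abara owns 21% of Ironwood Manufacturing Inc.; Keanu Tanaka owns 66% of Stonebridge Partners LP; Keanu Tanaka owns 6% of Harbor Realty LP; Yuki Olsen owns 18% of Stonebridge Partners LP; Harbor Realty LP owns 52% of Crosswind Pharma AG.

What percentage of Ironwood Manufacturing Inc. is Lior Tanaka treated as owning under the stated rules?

By spousal attribution (R2), Lior Tanaka is treated as also owning Keanu Tanaka's interest in Harbor Realty LP, giving 42% + 6% = 48%.
By spousal attribution (R2), Lior Tanaka is treated as also owning Keanu Tanaka's interest in Stonebridge Partners LP, giving 13% + 66% = 79%.
Chain via Harbor Realty LP → Crosswind Pharma AG (R3): 48% × 52% × 58% = 14.4768% of Ironwood Manufacturing Inc.
Chain via Stonebridge Partners LP → Beacon Holdings Ltd (R3): 79% × 28% × 12% = 2.6544% of Ironwood Manufacturing Inc.
Aggregating (R1): 14.4768% + 2.6544% = 17.1312%.

17.1312%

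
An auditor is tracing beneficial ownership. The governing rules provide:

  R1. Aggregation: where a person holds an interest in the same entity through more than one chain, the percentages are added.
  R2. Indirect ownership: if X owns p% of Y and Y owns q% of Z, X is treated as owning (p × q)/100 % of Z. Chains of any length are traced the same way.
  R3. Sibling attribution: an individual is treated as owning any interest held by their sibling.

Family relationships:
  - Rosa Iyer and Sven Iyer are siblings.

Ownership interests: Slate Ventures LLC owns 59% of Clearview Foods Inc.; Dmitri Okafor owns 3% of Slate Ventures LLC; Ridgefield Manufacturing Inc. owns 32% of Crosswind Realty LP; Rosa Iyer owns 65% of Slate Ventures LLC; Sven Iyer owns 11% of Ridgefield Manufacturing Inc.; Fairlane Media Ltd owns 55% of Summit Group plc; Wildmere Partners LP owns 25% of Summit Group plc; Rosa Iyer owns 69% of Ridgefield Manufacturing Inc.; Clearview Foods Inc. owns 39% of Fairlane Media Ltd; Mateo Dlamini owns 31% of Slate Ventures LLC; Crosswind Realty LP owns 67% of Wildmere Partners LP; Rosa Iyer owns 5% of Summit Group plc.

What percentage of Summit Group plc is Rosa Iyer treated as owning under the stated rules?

By sibling attribution (R3), Rosa Iyer is treated as also owning Sven Iyer's interest in Ridgefield Manufacturing Inc, giving 69% + 11% = 80%.
Chain via Slate Ventures LLC → Clearview Foods Inc. → Fairlane Media Ltd (R2): 65% × 59% × 39% × 55% = 8.226075% of Summit Group plc.
Chain via Ridgefield Manufacturing Inc. → Crosswind Realty LP → Wildmere Partners LP (R2): 80% × 32% × 67% × 25% = 4.288% of Summit Group plc.
Direct interest in Summit Group plc: 5%.
Aggregating (R1): 8.226075% + 4.288% + 5% = 17.514075%.

17.514075%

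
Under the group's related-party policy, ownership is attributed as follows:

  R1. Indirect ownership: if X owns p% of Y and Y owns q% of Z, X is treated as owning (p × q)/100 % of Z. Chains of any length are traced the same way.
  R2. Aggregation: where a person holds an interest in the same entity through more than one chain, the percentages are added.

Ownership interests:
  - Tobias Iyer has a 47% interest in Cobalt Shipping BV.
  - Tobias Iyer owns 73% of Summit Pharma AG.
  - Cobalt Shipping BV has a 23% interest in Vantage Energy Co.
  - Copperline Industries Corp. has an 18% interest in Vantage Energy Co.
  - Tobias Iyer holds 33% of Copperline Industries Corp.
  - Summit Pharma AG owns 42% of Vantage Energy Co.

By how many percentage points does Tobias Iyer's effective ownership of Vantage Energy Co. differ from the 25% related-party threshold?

22.41

Chain via Summit Pharma AG (R1): 73% × 42% = 30.66% of Vantage Energy Co.
Chain via Copperline Industries Corp. (R1): 33% × 18% = 5.94% of Vantage Energy Co.
Chain via Cobalt Shipping BV (R1): 47% × 23% = 10.81% of Vantage Energy Co.
Aggregating (R2): 30.66% + 5.94% + 10.81% = 47.41%.
47.41% exceeds the 25% threshold by 22.41 percentage points.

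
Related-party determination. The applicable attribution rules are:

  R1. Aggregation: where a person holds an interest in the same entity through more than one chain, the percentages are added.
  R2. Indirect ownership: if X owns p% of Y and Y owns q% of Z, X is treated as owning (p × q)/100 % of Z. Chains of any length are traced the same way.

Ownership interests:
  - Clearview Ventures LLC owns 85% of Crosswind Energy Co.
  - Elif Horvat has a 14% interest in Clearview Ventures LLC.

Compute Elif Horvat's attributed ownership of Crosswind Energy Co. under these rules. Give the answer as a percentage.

11.9%

Chain via Clearview Ventures LLC (R2): 14% × 85% = 11.9% of Crosswind Energy Co.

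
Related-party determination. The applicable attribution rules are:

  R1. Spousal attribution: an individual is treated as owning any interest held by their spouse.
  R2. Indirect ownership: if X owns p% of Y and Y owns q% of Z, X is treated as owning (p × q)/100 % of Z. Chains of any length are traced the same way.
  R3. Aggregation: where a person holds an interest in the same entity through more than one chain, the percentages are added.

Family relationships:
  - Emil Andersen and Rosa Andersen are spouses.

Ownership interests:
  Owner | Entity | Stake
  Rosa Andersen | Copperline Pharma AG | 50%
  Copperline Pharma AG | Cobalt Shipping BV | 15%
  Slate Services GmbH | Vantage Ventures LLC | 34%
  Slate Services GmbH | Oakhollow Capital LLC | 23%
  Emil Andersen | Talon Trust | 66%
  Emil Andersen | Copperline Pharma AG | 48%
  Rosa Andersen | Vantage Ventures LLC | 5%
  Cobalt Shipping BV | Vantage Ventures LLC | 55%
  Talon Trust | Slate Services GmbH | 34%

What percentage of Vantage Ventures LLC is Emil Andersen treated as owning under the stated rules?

20.7146%

By spousal attribution (R1), Emil Andersen is treated as also owning Rosa Andersen's interest in Copperline Pharma AG, giving 48% + 50% = 98%.
By spousal attribution (R1), Emil Andersen is treated as owning Rosa Andersen's 5% interest in Vantage Ventures LLC.
Chain via Talon Trust → Slate Services GmbH (R2): 66% × 34% × 34% = 7.6296% of Vantage Ventures LLC.
Chain via Copperline Pharma AG → Cobalt Shipping BV (R2): 98% × 15% × 55% = 8.085% of Vantage Ventures LLC.
Direct interest in Vantage Ventures LLC: 5%.
Aggregating (R3): 7.6296% + 8.085% + 5% = 20.7146%.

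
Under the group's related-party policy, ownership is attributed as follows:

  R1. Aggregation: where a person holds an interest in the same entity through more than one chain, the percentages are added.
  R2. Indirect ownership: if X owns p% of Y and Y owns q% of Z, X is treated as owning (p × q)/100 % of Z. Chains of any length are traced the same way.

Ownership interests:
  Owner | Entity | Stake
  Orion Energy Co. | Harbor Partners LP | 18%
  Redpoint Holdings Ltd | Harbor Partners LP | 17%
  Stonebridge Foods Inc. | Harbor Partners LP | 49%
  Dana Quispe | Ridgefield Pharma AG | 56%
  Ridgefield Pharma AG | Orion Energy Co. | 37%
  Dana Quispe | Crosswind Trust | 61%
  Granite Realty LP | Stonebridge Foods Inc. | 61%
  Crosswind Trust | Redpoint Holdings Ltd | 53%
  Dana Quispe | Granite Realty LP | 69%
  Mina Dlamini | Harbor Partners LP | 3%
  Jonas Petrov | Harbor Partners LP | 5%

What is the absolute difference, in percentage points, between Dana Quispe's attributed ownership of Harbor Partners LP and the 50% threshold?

Chain via Ridgefield Pharma AG → Orion Energy Co. (R2): 56% × 37% × 18% = 3.7296% of Harbor Partners LP.
Chain via Granite Realty LP → Stonebridge Foods Inc. (R2): 69% × 61% × 49% = 20.6241% of Harbor Partners LP.
Chain via Crosswind Trust → Redpoint Holdings Ltd (R2): 61% × 53% × 17% = 5.4961% of Harbor Partners LP.
Aggregating (R1): 3.7296% + 20.6241% + 5.4961% = 29.8498%.
29.8498% falls short of the 50% threshold by 20.1502 percentage points.

20.1502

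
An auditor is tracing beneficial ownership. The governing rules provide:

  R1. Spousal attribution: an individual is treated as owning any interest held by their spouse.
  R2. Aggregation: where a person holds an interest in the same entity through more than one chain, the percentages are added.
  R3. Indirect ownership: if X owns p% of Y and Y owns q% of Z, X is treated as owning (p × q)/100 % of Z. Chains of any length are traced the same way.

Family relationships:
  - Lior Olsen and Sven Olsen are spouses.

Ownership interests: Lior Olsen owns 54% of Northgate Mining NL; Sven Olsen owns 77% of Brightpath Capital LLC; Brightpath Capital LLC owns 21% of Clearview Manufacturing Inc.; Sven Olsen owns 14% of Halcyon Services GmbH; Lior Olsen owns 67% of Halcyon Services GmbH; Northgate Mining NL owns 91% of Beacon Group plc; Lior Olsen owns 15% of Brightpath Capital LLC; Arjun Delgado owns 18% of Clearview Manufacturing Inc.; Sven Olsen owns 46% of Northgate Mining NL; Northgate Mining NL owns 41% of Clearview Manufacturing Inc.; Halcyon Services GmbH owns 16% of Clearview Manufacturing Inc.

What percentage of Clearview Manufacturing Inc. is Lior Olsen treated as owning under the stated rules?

By spousal attribution (R1), Lior Olsen is treated as also owning Sven Olsen's interest in Halcyon Services GmbH, giving 67% + 14% = 81%.
By spousal attribution (R1), Lior Olsen is treated as also owning Sven Olsen's interest in Brightpath Capital LLC, giving 15% + 77% = 92%.
By spousal attribution (R1), Lior Olsen is treated as also owning Sven Olsen's interest in Northgate Mining NL, giving 54% + 46% = 100%.
Chain via Halcyon Services GmbH (R3): 81% × 16% = 12.96% of Clearview Manufacturing Inc.
Chain via Brightpath Capital LLC (R3): 92% × 21% = 19.32% of Clearview Manufacturing Inc.
Chain via Northgate Mining NL (R3): 100% × 41% = 41% of Clearview Manufacturing Inc.
Aggregating (R2): 12.96% + 19.32% + 41% = 73.28%.

73.28%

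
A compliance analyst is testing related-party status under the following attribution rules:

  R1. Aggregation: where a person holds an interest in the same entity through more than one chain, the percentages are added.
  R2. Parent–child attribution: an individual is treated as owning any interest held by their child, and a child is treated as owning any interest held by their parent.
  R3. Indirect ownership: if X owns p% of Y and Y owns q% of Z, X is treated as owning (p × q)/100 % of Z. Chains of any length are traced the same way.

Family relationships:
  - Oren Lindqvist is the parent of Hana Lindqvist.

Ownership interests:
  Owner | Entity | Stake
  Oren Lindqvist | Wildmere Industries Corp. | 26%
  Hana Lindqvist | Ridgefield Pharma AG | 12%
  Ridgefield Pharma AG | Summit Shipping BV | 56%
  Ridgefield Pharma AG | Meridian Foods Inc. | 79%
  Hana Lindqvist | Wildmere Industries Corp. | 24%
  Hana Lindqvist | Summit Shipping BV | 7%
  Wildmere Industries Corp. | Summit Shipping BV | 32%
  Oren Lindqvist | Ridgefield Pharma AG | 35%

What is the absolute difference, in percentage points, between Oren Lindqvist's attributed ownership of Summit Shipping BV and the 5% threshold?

44.32

By parent–child attribution (R2), Oren Lindqvist is treated as also owning Hana Lindqvist's interest in Ridgefield Pharma AG, giving 35% + 12% = 47%.
By parent–child attribution (R2), Oren Lindqvist is treated as also owning Hana Lindqvist's interest in Wildmere Industries Corp, giving 26% + 24% = 50%.
By parent–child attribution (R2), Oren Lindqvist is treated as owning Hana Lindqvist's 7% interest in Summit Shipping BV.
Chain via Ridgefield Pharma AG (R3): 47% × 56% = 26.32% of Summit Shipping BV.
Chain via Wildmere Industries Corp. (R3): 50% × 32% = 16% of Summit Shipping BV.
Direct interest in Summit Shipping BV: 7%.
Aggregating (R1): 26.32% + 16% + 7% = 49.32%.
49.32% exceeds the 5% threshold by 44.32 percentage points.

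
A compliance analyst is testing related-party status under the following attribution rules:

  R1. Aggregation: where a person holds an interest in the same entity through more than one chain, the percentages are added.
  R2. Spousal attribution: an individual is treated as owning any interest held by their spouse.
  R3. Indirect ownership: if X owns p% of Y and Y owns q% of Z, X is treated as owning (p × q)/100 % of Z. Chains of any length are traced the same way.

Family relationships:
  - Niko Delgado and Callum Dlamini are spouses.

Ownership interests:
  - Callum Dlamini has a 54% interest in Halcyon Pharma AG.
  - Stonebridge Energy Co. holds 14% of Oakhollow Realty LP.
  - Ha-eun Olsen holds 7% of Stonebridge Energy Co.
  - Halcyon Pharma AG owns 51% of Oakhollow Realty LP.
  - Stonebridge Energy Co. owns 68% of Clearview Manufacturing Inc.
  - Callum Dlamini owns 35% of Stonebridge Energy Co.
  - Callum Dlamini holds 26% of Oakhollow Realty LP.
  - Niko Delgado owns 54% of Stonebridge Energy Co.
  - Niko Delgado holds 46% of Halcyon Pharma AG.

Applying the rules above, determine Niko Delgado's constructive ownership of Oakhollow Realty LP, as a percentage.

89.46%

By spousal attribution (R2), Niko Delgado is treated as also owning Callum Dlamini's interest in Halcyon Pharma AG, giving 46% + 54% = 100%.
By spousal attribution (R2), Niko Delgado is treated as also owning Callum Dlamini's interest in Stonebridge Energy Co, giving 54% + 35% = 89%.
By spousal attribution (R2), Niko Delgado is treated as owning Callum Dlamini's 26% interest in Oakhollow Realty LP.
Chain via Halcyon Pharma AG (R3): 100% × 51% = 51% of Oakhollow Realty LP.
Chain via Stonebridge Energy Co. (R3): 89% × 14% = 12.46% of Oakhollow Realty LP.
Direct interest in Oakhollow Realty LP: 26%.
Aggregating (R1): 51% + 12.46% + 26% = 89.46%.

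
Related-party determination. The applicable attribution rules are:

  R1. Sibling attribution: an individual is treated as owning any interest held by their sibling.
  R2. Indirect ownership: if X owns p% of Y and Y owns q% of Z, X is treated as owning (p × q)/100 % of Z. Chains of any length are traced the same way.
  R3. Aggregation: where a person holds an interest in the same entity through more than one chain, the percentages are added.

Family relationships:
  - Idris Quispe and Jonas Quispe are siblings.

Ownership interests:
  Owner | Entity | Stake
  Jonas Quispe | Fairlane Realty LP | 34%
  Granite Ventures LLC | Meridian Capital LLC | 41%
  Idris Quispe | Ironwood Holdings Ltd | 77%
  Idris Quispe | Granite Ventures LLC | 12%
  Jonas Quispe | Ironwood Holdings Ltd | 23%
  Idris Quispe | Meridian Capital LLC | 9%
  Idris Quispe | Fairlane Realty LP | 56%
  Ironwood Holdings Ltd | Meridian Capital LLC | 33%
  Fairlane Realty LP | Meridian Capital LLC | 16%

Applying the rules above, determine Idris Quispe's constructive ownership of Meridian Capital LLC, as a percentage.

61.32%

By sibling attribution (R1), Idris Quispe is treated as also owning Jonas Quispe's interest in Fairlane Realty LP, giving 56% + 34% = 90%.
By sibling attribution (R1), Idris Quispe is treated as also owning Jonas Quispe's interest in Ironwood Holdings Ltd, giving 77% + 23% = 100%.
Chain via Fairlane Realty LP (R2): 90% × 16% = 14.4% of Meridian Capital LLC.
Chain via Granite Ventures LLC (R2): 12% × 41% = 4.92% of Meridian Capital LLC.
Chain via Ironwood Holdings Ltd (R2): 100% × 33% = 33% of Meridian Capital LLC.
Direct interest in Meridian Capital LLC: 9%.
Aggregating (R3): 14.4% + 4.92% + 33% + 9% = 61.32%.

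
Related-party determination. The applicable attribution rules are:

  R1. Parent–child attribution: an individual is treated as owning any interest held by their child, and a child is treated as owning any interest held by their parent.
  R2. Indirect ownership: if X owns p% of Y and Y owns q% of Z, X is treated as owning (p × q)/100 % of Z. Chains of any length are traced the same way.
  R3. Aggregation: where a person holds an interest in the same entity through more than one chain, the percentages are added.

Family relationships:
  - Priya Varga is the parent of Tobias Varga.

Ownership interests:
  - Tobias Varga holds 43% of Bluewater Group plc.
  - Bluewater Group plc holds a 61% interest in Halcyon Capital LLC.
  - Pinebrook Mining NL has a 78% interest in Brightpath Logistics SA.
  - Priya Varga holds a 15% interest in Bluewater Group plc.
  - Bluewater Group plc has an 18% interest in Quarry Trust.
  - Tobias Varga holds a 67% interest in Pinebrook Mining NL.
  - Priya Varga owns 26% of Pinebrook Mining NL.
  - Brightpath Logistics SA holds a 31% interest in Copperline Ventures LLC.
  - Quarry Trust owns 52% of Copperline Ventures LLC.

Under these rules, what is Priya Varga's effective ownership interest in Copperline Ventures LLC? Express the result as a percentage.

By parent–child attribution (R1), Priya Varga is treated as also owning Tobias Varga's interest in Bluewater Group plc, giving 15% + 43% = 58%.
By parent–child attribution (R1), Priya Varga is treated as also owning Tobias Varga's interest in Pinebrook Mining NL, giving 26% + 67% = 93%.
Chain via Bluewater Group plc → Quarry Trust (R2): 58% × 18% × 52% = 5.4288% of Copperline Ventures LLC.
Chain via Pinebrook Mining NL → Brightpath Logistics SA (R2): 93% × 78% × 31% = 22.4874% of Copperline Ventures LLC.
Aggregating (R3): 5.4288% + 22.4874% = 27.9162%.

27.9162%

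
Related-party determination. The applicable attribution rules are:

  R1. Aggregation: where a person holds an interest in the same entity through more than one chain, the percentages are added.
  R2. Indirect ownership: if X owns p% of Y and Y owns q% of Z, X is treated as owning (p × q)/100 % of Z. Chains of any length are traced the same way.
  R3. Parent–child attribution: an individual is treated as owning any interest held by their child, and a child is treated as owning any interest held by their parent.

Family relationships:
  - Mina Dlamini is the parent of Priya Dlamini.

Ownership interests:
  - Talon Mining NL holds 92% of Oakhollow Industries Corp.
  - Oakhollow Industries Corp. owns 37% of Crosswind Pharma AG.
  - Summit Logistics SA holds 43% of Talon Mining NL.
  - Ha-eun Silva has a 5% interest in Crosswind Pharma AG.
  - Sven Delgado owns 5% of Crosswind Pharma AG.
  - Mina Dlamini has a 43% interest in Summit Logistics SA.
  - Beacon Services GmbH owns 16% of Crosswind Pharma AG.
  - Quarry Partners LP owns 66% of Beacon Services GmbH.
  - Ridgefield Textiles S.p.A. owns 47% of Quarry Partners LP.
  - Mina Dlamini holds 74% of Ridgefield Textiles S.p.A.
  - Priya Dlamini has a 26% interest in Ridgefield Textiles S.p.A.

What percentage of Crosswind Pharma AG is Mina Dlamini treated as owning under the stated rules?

11.257196%

By parent–child attribution (R3), Mina Dlamini is treated as also owning Priya Dlamini's interest in Ridgefield Textiles S.p.A, giving 74% + 26% = 100%.
Chain via Summit Logistics SA → Talon Mining NL → Oakhollow Industries Corp. (R2): 43% × 43% × 92% × 37% = 6.293996% of Crosswind Pharma AG.
Chain via Ridgefield Textiles S.p.A. → Quarry Partners LP → Beacon Services GmbH (R2): 100% × 47% × 66% × 16% = 4.9632% of Crosswind Pharma AG.
Aggregating (R1): 6.293996% + 4.9632% = 11.257196%.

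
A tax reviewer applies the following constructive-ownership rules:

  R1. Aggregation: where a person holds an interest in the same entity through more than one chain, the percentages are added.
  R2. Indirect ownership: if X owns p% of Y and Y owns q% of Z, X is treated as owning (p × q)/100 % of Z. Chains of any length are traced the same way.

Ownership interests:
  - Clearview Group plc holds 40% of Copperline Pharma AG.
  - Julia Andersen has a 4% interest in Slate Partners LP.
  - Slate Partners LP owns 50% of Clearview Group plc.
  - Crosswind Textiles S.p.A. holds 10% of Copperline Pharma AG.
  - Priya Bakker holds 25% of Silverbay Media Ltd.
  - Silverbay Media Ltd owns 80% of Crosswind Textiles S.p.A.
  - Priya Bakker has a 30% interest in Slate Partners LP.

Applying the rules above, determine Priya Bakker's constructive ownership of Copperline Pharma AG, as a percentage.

8%

Chain via Slate Partners LP → Clearview Group plc (R2): 30% × 50% × 40% = 6% of Copperline Pharma AG.
Chain via Silverbay Media Ltd → Crosswind Textiles S.p.A. (R2): 25% × 80% × 10% = 2% of Copperline Pharma AG.
Aggregating (R1): 6% + 2% = 8%.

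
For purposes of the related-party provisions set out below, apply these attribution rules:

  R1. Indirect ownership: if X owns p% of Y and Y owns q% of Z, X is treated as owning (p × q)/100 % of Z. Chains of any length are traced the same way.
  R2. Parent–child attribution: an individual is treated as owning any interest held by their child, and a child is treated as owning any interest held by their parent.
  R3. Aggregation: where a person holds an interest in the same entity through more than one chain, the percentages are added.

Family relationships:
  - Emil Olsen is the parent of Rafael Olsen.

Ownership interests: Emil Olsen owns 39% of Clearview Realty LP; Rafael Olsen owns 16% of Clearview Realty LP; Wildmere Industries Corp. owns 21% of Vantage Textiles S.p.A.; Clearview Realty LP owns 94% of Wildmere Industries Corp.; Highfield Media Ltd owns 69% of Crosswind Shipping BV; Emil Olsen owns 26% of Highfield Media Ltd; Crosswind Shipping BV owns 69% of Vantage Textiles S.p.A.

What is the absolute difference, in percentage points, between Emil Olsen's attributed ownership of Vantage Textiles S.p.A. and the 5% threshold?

By parent–child attribution (R2), Emil Olsen is treated as also owning Rafael Olsen's interest in Clearview Realty LP, giving 39% + 16% = 55%.
Chain via Clearview Realty LP → Wildmere Industries Corp. (R1): 55% × 94% × 21% = 10.857% of Vantage Textiles S.p.A.
Chain via Highfield Media Ltd → Crosswind Shipping BV (R1): 26% × 69% × 69% = 12.3786% of Vantage Textiles S.p.A.
Aggregating (R3): 10.857% + 12.3786% = 23.2356%.
23.2356% exceeds the 5% threshold by 18.2356 percentage points.

18.2356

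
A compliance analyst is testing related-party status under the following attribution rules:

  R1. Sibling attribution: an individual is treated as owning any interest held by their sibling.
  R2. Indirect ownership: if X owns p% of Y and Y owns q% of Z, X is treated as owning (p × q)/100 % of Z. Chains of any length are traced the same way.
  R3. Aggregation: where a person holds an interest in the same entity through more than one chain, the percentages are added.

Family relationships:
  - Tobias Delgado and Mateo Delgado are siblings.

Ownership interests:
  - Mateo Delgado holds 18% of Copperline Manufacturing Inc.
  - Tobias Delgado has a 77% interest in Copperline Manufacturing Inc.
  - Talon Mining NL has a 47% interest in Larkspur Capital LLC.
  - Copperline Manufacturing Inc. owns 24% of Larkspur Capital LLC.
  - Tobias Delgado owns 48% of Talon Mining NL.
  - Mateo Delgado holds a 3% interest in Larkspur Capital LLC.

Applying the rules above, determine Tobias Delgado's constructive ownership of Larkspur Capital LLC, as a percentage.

By sibling attribution (R1), Tobias Delgado is treated as also owning Mateo Delgado's interest in Copperline Manufacturing Inc, giving 77% + 18% = 95%.
By sibling attribution (R1), Tobias Delgado is treated as owning Mateo Delgado's 3% interest in Larkspur Capital LLC.
Chain via Talon Mining NL (R2): 48% × 47% = 22.56% of Larkspur Capital LLC.
Chain via Copperline Manufacturing Inc. (R2): 95% × 24% = 22.8% of Larkspur Capital LLC.
Direct interest in Larkspur Capital LLC: 3%.
Aggregating (R3): 22.56% + 22.8% + 3% = 48.36%.

48.36%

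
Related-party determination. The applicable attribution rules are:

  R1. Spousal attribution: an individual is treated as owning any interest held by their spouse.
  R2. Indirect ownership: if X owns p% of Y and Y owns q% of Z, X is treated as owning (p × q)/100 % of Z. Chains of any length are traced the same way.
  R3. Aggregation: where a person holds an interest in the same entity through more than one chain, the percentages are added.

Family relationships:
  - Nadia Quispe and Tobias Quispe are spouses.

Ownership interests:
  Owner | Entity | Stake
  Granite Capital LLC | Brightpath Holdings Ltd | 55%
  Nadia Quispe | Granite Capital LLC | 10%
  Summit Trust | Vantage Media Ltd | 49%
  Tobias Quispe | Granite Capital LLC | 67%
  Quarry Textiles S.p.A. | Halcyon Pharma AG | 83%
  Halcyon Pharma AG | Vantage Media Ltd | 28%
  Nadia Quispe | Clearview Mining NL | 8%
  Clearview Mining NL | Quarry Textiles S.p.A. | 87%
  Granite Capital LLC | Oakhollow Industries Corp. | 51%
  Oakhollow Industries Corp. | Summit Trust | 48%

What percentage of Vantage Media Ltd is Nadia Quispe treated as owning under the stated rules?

By spousal attribution (R1), Nadia Quispe is treated as also owning Tobias Quispe's interest in Granite Capital LLC, giving 10% + 67% = 77%.
Chain via Clearview Mining NL → Quarry Textiles S.p.A. → Halcyon Pharma AG (R2): 8% × 87% × 83% × 28% = 1.617504% of Vantage Media Ltd.
Chain via Granite Capital LLC → Oakhollow Industries Corp. → Summit Trust (R2): 77% × 51% × 48% × 49% = 9.236304% of Vantage Media Ltd.
Aggregating (R3): 1.617504% + 9.236304% = 10.853808%.

10.853808%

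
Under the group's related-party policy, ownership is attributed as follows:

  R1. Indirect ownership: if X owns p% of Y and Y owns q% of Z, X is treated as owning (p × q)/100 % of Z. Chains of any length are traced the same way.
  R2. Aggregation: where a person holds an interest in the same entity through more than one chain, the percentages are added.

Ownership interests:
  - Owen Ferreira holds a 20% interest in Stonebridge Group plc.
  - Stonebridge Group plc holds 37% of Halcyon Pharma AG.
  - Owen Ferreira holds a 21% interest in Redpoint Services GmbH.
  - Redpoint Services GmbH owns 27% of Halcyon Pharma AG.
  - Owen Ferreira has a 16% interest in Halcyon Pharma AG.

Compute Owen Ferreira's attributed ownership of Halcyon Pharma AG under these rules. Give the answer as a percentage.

29.07%

Chain via Stonebridge Group plc (R1): 20% × 37% = 7.4% of Halcyon Pharma AG.
Chain via Redpoint Services GmbH (R1): 21% × 27% = 5.67% of Halcyon Pharma AG.
Direct interest in Halcyon Pharma AG: 16%.
Aggregating (R2): 7.4% + 5.67% + 16% = 29.07%.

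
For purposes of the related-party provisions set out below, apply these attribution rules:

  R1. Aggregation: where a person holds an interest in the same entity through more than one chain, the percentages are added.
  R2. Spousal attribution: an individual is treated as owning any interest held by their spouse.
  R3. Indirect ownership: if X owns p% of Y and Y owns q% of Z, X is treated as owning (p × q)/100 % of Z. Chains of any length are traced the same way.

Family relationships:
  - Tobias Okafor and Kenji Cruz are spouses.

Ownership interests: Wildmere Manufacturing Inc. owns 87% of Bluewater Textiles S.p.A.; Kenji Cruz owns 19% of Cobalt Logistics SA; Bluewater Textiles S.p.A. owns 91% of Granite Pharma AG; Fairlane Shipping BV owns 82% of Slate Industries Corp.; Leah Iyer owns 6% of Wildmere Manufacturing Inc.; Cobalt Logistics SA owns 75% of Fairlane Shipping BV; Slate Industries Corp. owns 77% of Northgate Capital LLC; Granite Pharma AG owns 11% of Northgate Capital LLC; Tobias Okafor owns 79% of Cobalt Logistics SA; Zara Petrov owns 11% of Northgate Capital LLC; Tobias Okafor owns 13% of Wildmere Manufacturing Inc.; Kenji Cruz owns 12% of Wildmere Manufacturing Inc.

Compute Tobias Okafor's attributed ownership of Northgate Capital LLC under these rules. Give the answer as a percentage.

48.585075%

By spousal attribution (R2), Tobias Okafor is treated as also owning Kenji Cruz's interest in Wildmere Manufacturing Inc, giving 13% + 12% = 25%.
By spousal attribution (R2), Tobias Okafor is treated as also owning Kenji Cruz's interest in Cobalt Logistics SA, giving 79% + 19% = 98%.
Chain via Wildmere Manufacturing Inc. → Bluewater Textiles S.p.A. → Granite Pharma AG (R3): 25% × 87% × 91% × 11% = 2.177175% of Northgate Capital LLC.
Chain via Cobalt Logistics SA → Fairlane Shipping BV → Slate Industries Corp. (R3): 98% × 75% × 82% × 77% = 46.4079% of Northgate Capital LLC.
Aggregating (R1): 2.177175% + 46.4079% = 48.585075%.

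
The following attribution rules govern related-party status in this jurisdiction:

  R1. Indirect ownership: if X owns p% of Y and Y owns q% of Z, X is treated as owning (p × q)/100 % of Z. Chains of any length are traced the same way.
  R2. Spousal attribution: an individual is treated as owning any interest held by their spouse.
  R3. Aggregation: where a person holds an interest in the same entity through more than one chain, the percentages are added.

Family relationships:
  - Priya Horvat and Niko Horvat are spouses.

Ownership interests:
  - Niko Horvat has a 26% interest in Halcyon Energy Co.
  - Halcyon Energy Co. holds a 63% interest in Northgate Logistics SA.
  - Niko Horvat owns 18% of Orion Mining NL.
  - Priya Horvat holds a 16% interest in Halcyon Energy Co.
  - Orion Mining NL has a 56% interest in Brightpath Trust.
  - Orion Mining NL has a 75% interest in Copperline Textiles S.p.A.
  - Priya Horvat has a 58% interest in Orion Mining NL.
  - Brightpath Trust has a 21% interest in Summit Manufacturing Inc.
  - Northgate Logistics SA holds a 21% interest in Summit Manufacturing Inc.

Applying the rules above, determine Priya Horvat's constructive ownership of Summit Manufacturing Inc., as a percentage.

14.4942%

By spousal attribution (R2), Priya Horvat is treated as also owning Niko Horvat's interest in Halcyon Energy Co, giving 16% + 26% = 42%.
By spousal attribution (R2), Priya Horvat is treated as also owning Niko Horvat's interest in Orion Mining NL, giving 58% + 18% = 76%.
Chain via Halcyon Energy Co. → Northgate Logistics SA (R1): 42% × 63% × 21% = 5.5566% of Summit Manufacturing Inc.
Chain via Orion Mining NL → Brightpath Trust (R1): 76% × 56% × 21% = 8.9376% of Summit Manufacturing Inc.
Aggregating (R3): 5.5566% + 8.9376% = 14.4942%.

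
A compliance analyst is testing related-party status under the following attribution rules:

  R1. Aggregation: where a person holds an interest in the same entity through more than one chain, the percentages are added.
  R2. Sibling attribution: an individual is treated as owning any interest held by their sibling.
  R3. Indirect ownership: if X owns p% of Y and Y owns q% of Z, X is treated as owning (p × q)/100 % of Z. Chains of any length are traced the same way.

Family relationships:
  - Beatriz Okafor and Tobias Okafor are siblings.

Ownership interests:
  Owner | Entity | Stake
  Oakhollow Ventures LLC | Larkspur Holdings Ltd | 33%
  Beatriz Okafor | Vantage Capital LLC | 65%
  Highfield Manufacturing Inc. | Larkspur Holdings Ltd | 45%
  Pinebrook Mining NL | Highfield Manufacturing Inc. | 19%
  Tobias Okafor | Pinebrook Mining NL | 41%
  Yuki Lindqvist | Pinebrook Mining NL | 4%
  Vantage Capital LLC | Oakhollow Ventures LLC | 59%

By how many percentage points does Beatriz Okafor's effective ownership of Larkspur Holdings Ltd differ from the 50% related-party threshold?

By sibling attribution (R2), Beatriz Okafor is treated as owning Tobias Okafor's 41% interest in Pinebrook Mining NL.
Chain via Vantage Capital LLC → Oakhollow Ventures LLC (R3): 65% × 59% × 33% = 12.6555% of Larkspur Holdings Ltd.
Chain via Pinebrook Mining NL → Highfield Manufacturing Inc. (R3): 41% × 19% × 45% = 3.5055% of Larkspur Holdings Ltd.
Aggregating (R1): 12.6555% + 3.5055% = 16.161%.
16.161% falls short of the 50% threshold by 33.839 percentage points.

33.839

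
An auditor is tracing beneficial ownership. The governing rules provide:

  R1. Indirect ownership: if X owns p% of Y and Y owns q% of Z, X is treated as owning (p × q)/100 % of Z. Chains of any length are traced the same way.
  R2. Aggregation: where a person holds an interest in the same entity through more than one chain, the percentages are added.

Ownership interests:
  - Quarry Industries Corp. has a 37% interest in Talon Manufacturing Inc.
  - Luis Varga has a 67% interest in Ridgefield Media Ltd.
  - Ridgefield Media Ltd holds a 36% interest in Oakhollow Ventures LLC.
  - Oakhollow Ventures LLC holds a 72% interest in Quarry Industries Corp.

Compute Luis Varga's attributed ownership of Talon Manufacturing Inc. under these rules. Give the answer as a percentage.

Chain via Ridgefield Media Ltd → Oakhollow Ventures LLC → Quarry Industries Corp. (R1): 67% × 36% × 72% × 37% = 6.425568% of Talon Manufacturing Inc.

6.425568%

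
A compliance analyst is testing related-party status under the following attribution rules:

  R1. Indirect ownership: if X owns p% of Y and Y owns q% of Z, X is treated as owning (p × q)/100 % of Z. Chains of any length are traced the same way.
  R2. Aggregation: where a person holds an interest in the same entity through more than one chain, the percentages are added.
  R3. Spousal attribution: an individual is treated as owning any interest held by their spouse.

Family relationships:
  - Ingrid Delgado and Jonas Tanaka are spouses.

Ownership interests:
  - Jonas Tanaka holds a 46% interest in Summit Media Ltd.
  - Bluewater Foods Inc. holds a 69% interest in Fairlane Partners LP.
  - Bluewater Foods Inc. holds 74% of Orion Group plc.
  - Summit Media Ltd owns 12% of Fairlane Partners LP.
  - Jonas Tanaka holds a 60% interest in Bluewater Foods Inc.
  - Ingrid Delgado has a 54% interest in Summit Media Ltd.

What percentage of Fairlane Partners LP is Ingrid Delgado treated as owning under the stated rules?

53.4%

By spousal attribution (R3), Ingrid Delgado is treated as also owning Jonas Tanaka's interest in Summit Media Ltd, giving 54% + 46% = 100%.
By spousal attribution (R3), Ingrid Delgado is treated as owning Jonas Tanaka's 60% interest in Bluewater Foods Inc.
Chain via Summit Media Ltd (R1): 100% × 12% = 12% of Fairlane Partners LP.
Chain via Bluewater Foods Inc. (R1): 60% × 69% = 41.4% of Fairlane Partners LP.
Aggregating (R2): 12% + 41.4% = 53.4%.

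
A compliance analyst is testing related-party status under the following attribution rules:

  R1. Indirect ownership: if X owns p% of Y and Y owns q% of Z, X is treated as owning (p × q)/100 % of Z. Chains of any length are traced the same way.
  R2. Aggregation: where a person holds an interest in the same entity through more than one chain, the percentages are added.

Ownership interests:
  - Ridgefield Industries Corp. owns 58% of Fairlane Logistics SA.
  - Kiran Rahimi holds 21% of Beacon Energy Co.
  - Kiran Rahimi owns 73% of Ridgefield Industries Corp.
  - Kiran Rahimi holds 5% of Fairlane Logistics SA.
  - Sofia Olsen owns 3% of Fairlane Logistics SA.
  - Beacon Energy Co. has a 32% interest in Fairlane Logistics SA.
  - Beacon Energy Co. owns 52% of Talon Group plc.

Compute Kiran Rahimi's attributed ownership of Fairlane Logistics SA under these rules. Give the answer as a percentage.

54.06%

Chain via Ridgefield Industries Corp. (R1): 73% × 58% = 42.34% of Fairlane Logistics SA.
Chain via Beacon Energy Co. (R1): 21% × 32% = 6.72% of Fairlane Logistics SA.
Direct interest in Fairlane Logistics SA: 5%.
Aggregating (R2): 42.34% + 6.72% + 5% = 54.06%.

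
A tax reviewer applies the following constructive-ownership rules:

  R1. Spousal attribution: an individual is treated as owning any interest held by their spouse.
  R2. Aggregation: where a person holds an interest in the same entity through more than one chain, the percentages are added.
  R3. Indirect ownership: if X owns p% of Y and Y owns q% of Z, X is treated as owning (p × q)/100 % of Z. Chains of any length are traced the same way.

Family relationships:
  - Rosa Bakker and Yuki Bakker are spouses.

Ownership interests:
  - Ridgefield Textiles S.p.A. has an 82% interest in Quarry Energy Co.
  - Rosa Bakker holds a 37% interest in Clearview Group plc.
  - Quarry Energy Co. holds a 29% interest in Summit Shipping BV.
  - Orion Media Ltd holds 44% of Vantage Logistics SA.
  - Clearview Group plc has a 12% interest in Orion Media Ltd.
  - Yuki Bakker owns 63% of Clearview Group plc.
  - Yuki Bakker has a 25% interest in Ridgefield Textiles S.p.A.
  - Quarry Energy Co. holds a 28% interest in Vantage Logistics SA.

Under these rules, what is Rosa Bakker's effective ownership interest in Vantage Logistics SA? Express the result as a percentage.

By spousal attribution (R1), Rosa Bakker is treated as also owning Yuki Bakker's interest in Clearview Group plc, giving 37% + 63% = 100%.
By spousal attribution (R1), Rosa Bakker is treated as owning Yuki Bakker's 25% interest in Ridgefield Textiles S.p.A.
Chain via Clearview Group plc → Orion Media Ltd (R3): 100% × 12% × 44% = 5.28% of Vantage Logistics SA.
Chain via Ridgefield Textiles S.p.A. → Quarry Energy Co. (R3): 25% × 82% × 28% = 5.74% of Vantage Logistics SA.
Aggregating (R2): 5.28% + 5.74% = 11.02%.

11.02%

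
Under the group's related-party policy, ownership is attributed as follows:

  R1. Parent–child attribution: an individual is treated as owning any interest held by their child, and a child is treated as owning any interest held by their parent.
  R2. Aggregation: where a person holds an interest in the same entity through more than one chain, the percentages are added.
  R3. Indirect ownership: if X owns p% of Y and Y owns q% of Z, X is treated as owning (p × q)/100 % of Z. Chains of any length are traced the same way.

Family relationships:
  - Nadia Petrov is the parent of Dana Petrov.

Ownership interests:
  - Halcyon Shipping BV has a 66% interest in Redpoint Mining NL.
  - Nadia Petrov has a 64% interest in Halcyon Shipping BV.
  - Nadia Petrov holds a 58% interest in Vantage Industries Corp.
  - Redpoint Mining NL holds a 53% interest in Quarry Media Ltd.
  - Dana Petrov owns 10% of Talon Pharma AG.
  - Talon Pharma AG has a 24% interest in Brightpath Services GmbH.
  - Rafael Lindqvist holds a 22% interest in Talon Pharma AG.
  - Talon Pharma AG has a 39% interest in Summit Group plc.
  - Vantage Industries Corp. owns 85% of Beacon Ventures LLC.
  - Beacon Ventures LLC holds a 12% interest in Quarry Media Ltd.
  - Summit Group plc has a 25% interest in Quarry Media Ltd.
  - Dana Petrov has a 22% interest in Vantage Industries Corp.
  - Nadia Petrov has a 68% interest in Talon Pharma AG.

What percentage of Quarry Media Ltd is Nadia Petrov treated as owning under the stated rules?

By parent–child attribution (R1), Nadia Petrov is treated as also owning Dana Petrov's interest in Vantage Industries Corp, giving 58% + 22% = 80%.
By parent–child attribution (R1), Nadia Petrov is treated as also owning Dana Petrov's interest in Talon Pharma AG, giving 68% + 10% = 78%.
Chain via Vantage Industries Corp. → Beacon Ventures LLC (R3): 80% × 85% × 12% = 8.16% of Quarry Media Ltd.
Chain via Talon Pharma AG → Summit Group plc (R3): 78% × 39% × 25% = 7.605% of Quarry Media Ltd.
Chain via Halcyon Shipping BV → Redpoint Mining NL (R3): 64% × 66% × 53% = 22.3872% of Quarry Media Ltd.
Aggregating (R2): 8.16% + 7.605% + 22.3872% = 38.1522%.

38.1522%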